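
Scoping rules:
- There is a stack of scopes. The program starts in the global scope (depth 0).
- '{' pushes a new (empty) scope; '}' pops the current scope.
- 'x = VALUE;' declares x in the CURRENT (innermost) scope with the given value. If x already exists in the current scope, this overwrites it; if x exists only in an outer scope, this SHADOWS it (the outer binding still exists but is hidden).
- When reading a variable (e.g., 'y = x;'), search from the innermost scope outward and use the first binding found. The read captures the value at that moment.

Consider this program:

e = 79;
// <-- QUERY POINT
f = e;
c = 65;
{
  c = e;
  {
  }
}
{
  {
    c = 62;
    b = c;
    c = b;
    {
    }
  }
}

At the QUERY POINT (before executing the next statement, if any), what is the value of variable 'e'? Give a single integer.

Step 1: declare e=79 at depth 0
Visible at query point: e=79

Answer: 79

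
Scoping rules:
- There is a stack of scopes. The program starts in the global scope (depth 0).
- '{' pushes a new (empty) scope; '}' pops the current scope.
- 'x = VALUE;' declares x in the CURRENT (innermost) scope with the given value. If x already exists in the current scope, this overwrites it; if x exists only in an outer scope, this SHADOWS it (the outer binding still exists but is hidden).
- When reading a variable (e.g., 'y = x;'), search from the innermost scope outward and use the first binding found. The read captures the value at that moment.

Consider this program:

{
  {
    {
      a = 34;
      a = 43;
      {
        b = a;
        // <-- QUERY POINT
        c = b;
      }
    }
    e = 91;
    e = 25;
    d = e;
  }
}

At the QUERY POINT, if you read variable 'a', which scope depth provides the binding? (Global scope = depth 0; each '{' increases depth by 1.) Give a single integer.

Answer: 3

Derivation:
Step 1: enter scope (depth=1)
Step 2: enter scope (depth=2)
Step 3: enter scope (depth=3)
Step 4: declare a=34 at depth 3
Step 5: declare a=43 at depth 3
Step 6: enter scope (depth=4)
Step 7: declare b=(read a)=43 at depth 4
Visible at query point: a=43 b=43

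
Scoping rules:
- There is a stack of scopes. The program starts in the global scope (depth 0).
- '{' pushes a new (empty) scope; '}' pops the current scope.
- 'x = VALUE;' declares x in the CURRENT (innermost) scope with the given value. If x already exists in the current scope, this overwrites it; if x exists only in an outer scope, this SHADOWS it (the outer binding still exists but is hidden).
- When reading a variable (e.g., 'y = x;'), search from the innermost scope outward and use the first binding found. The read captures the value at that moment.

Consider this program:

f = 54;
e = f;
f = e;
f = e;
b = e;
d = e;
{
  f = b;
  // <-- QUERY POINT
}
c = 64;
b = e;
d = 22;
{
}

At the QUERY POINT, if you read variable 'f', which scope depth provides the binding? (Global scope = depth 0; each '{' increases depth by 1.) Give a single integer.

Answer: 1

Derivation:
Step 1: declare f=54 at depth 0
Step 2: declare e=(read f)=54 at depth 0
Step 3: declare f=(read e)=54 at depth 0
Step 4: declare f=(read e)=54 at depth 0
Step 5: declare b=(read e)=54 at depth 0
Step 6: declare d=(read e)=54 at depth 0
Step 7: enter scope (depth=1)
Step 8: declare f=(read b)=54 at depth 1
Visible at query point: b=54 d=54 e=54 f=54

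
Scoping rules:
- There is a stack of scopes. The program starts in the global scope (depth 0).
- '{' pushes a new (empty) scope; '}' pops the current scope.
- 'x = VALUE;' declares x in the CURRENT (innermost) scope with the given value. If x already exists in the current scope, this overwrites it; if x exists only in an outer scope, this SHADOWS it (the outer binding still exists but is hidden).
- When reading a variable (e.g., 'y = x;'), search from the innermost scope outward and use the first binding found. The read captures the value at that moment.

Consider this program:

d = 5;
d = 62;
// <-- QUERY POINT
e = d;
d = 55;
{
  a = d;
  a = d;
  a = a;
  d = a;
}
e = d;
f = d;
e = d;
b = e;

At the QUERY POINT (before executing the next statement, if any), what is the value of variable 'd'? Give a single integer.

Answer: 62

Derivation:
Step 1: declare d=5 at depth 0
Step 2: declare d=62 at depth 0
Visible at query point: d=62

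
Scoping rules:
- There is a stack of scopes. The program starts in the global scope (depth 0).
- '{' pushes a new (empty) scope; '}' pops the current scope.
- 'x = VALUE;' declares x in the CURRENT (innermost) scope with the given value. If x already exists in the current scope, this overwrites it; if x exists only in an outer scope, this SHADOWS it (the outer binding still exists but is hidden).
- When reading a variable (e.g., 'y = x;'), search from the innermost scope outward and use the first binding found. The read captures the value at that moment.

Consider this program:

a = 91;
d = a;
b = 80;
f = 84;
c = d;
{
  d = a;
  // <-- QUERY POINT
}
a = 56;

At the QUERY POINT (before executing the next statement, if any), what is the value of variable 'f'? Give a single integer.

Answer: 84

Derivation:
Step 1: declare a=91 at depth 0
Step 2: declare d=(read a)=91 at depth 0
Step 3: declare b=80 at depth 0
Step 4: declare f=84 at depth 0
Step 5: declare c=(read d)=91 at depth 0
Step 6: enter scope (depth=1)
Step 7: declare d=(read a)=91 at depth 1
Visible at query point: a=91 b=80 c=91 d=91 f=84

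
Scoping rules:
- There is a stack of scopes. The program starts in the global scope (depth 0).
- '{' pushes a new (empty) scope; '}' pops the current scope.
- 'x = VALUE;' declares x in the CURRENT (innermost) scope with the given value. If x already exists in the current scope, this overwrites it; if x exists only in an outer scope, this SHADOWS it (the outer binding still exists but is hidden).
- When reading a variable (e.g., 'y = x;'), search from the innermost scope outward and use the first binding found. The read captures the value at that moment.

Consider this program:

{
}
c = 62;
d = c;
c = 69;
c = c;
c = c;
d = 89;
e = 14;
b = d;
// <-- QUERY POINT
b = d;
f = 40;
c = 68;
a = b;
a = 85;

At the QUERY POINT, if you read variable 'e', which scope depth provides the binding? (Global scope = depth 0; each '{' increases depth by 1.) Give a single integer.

Step 1: enter scope (depth=1)
Step 2: exit scope (depth=0)
Step 3: declare c=62 at depth 0
Step 4: declare d=(read c)=62 at depth 0
Step 5: declare c=69 at depth 0
Step 6: declare c=(read c)=69 at depth 0
Step 7: declare c=(read c)=69 at depth 0
Step 8: declare d=89 at depth 0
Step 9: declare e=14 at depth 0
Step 10: declare b=(read d)=89 at depth 0
Visible at query point: b=89 c=69 d=89 e=14

Answer: 0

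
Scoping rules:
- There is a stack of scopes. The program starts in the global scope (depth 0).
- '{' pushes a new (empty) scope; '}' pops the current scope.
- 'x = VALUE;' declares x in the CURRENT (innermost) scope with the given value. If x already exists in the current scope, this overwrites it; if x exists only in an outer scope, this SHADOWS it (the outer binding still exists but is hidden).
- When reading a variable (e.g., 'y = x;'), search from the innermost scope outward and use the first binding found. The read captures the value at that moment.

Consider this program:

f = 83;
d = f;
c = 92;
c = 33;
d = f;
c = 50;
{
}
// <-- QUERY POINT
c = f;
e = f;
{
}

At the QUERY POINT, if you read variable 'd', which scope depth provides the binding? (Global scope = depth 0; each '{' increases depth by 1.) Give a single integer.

Step 1: declare f=83 at depth 0
Step 2: declare d=(read f)=83 at depth 0
Step 3: declare c=92 at depth 0
Step 4: declare c=33 at depth 0
Step 5: declare d=(read f)=83 at depth 0
Step 6: declare c=50 at depth 0
Step 7: enter scope (depth=1)
Step 8: exit scope (depth=0)
Visible at query point: c=50 d=83 f=83

Answer: 0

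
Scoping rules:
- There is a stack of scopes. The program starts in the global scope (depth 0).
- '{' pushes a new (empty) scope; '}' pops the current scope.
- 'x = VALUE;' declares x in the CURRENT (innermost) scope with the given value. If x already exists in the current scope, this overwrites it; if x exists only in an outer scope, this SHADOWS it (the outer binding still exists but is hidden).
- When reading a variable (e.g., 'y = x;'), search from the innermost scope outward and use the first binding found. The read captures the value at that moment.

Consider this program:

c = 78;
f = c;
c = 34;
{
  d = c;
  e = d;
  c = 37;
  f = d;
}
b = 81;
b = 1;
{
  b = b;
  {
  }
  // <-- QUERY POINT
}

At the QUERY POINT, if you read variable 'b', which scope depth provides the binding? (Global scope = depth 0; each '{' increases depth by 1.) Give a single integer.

Step 1: declare c=78 at depth 0
Step 2: declare f=(read c)=78 at depth 0
Step 3: declare c=34 at depth 0
Step 4: enter scope (depth=1)
Step 5: declare d=(read c)=34 at depth 1
Step 6: declare e=(read d)=34 at depth 1
Step 7: declare c=37 at depth 1
Step 8: declare f=(read d)=34 at depth 1
Step 9: exit scope (depth=0)
Step 10: declare b=81 at depth 0
Step 11: declare b=1 at depth 0
Step 12: enter scope (depth=1)
Step 13: declare b=(read b)=1 at depth 1
Step 14: enter scope (depth=2)
Step 15: exit scope (depth=1)
Visible at query point: b=1 c=34 f=78

Answer: 1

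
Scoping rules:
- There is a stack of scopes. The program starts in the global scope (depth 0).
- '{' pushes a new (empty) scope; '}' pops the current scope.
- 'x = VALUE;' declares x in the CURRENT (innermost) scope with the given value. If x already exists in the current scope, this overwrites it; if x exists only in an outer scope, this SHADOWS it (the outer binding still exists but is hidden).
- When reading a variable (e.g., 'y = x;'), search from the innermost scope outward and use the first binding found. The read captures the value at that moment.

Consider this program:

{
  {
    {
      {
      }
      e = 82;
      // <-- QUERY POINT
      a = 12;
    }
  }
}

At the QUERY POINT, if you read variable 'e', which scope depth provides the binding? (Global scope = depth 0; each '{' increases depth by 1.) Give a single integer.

Step 1: enter scope (depth=1)
Step 2: enter scope (depth=2)
Step 3: enter scope (depth=3)
Step 4: enter scope (depth=4)
Step 5: exit scope (depth=3)
Step 6: declare e=82 at depth 3
Visible at query point: e=82

Answer: 3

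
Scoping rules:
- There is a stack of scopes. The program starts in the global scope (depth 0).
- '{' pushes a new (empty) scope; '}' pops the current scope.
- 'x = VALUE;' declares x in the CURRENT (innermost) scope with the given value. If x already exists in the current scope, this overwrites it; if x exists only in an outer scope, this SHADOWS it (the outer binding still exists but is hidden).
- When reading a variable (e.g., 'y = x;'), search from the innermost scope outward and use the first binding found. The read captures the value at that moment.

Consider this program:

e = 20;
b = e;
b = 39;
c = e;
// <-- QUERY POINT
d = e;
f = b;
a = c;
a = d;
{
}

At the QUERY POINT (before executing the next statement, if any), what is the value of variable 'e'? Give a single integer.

Answer: 20

Derivation:
Step 1: declare e=20 at depth 0
Step 2: declare b=(read e)=20 at depth 0
Step 3: declare b=39 at depth 0
Step 4: declare c=(read e)=20 at depth 0
Visible at query point: b=39 c=20 e=20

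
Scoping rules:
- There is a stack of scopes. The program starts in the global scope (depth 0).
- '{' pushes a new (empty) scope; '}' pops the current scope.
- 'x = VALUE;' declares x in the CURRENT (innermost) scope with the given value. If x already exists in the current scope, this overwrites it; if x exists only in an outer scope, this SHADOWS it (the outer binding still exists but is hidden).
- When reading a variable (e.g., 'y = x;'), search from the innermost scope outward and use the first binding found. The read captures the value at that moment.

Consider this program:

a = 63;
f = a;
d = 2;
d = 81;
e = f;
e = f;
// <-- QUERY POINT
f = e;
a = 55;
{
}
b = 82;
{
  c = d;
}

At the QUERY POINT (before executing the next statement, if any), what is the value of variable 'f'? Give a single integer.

Step 1: declare a=63 at depth 0
Step 2: declare f=(read a)=63 at depth 0
Step 3: declare d=2 at depth 0
Step 4: declare d=81 at depth 0
Step 5: declare e=(read f)=63 at depth 0
Step 6: declare e=(read f)=63 at depth 0
Visible at query point: a=63 d=81 e=63 f=63

Answer: 63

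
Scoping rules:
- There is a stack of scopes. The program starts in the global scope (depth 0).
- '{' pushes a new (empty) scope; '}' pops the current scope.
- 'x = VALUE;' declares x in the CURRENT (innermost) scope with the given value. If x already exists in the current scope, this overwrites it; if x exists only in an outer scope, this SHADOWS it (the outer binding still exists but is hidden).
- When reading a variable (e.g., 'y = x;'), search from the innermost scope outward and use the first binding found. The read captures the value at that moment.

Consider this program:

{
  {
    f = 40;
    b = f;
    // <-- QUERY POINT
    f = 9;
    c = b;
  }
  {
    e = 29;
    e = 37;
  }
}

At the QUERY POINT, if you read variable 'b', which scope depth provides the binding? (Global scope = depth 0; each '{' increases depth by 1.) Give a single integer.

Step 1: enter scope (depth=1)
Step 2: enter scope (depth=2)
Step 3: declare f=40 at depth 2
Step 4: declare b=(read f)=40 at depth 2
Visible at query point: b=40 f=40

Answer: 2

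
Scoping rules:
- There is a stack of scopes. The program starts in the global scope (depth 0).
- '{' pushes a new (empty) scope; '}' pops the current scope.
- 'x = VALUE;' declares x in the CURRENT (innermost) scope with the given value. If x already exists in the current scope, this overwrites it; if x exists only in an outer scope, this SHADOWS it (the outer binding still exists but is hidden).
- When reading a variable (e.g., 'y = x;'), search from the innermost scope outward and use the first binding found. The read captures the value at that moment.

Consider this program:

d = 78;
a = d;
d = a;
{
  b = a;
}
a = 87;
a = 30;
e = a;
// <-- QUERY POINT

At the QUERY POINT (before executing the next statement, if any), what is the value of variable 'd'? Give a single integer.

Answer: 78

Derivation:
Step 1: declare d=78 at depth 0
Step 2: declare a=(read d)=78 at depth 0
Step 3: declare d=(read a)=78 at depth 0
Step 4: enter scope (depth=1)
Step 5: declare b=(read a)=78 at depth 1
Step 6: exit scope (depth=0)
Step 7: declare a=87 at depth 0
Step 8: declare a=30 at depth 0
Step 9: declare e=(read a)=30 at depth 0
Visible at query point: a=30 d=78 e=30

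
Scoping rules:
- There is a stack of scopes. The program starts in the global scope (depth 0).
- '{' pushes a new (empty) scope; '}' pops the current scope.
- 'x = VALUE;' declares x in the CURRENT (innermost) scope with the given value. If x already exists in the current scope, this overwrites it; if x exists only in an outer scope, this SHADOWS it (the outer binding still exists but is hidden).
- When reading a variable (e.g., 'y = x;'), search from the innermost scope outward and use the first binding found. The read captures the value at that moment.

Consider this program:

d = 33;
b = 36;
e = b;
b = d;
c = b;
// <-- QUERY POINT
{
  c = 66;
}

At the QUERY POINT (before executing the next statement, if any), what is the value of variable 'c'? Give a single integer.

Answer: 33

Derivation:
Step 1: declare d=33 at depth 0
Step 2: declare b=36 at depth 0
Step 3: declare e=(read b)=36 at depth 0
Step 4: declare b=(read d)=33 at depth 0
Step 5: declare c=(read b)=33 at depth 0
Visible at query point: b=33 c=33 d=33 e=36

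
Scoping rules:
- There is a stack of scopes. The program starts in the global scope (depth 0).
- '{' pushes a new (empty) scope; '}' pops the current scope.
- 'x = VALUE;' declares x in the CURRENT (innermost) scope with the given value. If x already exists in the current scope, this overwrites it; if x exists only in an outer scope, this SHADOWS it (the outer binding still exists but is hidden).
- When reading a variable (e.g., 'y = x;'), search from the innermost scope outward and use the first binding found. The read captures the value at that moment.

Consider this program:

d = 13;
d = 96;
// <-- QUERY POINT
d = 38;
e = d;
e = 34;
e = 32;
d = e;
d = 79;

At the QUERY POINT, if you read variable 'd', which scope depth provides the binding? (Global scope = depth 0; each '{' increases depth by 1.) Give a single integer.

Step 1: declare d=13 at depth 0
Step 2: declare d=96 at depth 0
Visible at query point: d=96

Answer: 0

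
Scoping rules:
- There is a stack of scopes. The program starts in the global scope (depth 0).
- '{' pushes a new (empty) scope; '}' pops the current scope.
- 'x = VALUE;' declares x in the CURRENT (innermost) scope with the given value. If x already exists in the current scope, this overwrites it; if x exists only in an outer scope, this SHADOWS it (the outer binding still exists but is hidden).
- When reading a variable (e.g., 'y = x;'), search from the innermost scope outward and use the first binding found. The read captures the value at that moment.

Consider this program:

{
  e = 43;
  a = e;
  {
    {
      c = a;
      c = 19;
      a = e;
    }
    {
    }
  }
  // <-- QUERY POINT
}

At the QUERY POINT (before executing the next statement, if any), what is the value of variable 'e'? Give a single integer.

Answer: 43

Derivation:
Step 1: enter scope (depth=1)
Step 2: declare e=43 at depth 1
Step 3: declare a=(read e)=43 at depth 1
Step 4: enter scope (depth=2)
Step 5: enter scope (depth=3)
Step 6: declare c=(read a)=43 at depth 3
Step 7: declare c=19 at depth 3
Step 8: declare a=(read e)=43 at depth 3
Step 9: exit scope (depth=2)
Step 10: enter scope (depth=3)
Step 11: exit scope (depth=2)
Step 12: exit scope (depth=1)
Visible at query point: a=43 e=43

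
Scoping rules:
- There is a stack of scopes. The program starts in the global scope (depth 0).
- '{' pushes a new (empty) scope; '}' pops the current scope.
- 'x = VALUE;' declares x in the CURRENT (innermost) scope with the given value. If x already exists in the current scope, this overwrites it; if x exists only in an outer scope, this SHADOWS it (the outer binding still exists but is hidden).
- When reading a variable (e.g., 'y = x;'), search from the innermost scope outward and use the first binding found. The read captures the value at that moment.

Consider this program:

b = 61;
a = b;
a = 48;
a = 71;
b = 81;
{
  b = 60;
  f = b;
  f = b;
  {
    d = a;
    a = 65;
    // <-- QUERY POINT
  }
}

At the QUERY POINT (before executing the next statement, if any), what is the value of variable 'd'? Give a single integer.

Step 1: declare b=61 at depth 0
Step 2: declare a=(read b)=61 at depth 0
Step 3: declare a=48 at depth 0
Step 4: declare a=71 at depth 0
Step 5: declare b=81 at depth 0
Step 6: enter scope (depth=1)
Step 7: declare b=60 at depth 1
Step 8: declare f=(read b)=60 at depth 1
Step 9: declare f=(read b)=60 at depth 1
Step 10: enter scope (depth=2)
Step 11: declare d=(read a)=71 at depth 2
Step 12: declare a=65 at depth 2
Visible at query point: a=65 b=60 d=71 f=60

Answer: 71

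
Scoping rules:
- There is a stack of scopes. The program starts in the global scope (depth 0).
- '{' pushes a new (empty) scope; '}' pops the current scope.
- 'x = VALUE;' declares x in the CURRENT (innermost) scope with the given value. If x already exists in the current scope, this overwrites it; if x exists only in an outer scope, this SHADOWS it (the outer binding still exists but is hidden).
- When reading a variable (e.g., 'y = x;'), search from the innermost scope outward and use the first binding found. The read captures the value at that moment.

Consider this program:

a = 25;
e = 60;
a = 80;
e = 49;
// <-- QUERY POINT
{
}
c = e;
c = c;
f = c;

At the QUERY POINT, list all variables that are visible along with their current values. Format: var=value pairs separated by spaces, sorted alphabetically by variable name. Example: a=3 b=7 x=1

Step 1: declare a=25 at depth 0
Step 2: declare e=60 at depth 0
Step 3: declare a=80 at depth 0
Step 4: declare e=49 at depth 0
Visible at query point: a=80 e=49

Answer: a=80 e=49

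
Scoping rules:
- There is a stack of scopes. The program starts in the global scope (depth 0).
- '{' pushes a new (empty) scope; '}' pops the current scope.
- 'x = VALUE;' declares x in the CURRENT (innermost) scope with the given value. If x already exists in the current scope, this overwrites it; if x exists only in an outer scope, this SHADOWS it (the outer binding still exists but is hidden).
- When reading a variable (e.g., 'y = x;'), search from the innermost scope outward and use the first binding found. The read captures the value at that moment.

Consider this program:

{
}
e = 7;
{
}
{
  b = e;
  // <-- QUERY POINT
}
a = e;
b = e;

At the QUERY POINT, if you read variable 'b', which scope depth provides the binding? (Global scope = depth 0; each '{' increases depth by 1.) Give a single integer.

Answer: 1

Derivation:
Step 1: enter scope (depth=1)
Step 2: exit scope (depth=0)
Step 3: declare e=7 at depth 0
Step 4: enter scope (depth=1)
Step 5: exit scope (depth=0)
Step 6: enter scope (depth=1)
Step 7: declare b=(read e)=7 at depth 1
Visible at query point: b=7 e=7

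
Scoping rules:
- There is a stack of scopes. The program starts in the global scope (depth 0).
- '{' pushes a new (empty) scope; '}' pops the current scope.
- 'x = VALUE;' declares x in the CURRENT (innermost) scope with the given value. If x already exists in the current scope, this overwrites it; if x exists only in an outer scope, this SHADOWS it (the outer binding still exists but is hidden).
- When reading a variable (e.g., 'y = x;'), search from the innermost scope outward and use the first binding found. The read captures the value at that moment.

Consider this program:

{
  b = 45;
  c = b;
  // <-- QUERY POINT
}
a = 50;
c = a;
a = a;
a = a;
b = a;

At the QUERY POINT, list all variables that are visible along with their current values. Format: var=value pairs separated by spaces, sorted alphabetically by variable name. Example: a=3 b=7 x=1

Step 1: enter scope (depth=1)
Step 2: declare b=45 at depth 1
Step 3: declare c=(read b)=45 at depth 1
Visible at query point: b=45 c=45

Answer: b=45 c=45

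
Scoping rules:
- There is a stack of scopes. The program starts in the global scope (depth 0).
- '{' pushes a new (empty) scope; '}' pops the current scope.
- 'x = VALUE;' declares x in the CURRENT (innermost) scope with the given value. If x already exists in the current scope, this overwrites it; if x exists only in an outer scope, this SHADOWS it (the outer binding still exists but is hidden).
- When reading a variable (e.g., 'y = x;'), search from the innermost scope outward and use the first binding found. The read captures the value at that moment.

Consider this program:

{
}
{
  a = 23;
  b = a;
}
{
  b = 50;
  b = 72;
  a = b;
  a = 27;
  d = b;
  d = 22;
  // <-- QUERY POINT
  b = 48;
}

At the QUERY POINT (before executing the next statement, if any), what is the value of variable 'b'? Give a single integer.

Answer: 72

Derivation:
Step 1: enter scope (depth=1)
Step 2: exit scope (depth=0)
Step 3: enter scope (depth=1)
Step 4: declare a=23 at depth 1
Step 5: declare b=(read a)=23 at depth 1
Step 6: exit scope (depth=0)
Step 7: enter scope (depth=1)
Step 8: declare b=50 at depth 1
Step 9: declare b=72 at depth 1
Step 10: declare a=(read b)=72 at depth 1
Step 11: declare a=27 at depth 1
Step 12: declare d=(read b)=72 at depth 1
Step 13: declare d=22 at depth 1
Visible at query point: a=27 b=72 d=22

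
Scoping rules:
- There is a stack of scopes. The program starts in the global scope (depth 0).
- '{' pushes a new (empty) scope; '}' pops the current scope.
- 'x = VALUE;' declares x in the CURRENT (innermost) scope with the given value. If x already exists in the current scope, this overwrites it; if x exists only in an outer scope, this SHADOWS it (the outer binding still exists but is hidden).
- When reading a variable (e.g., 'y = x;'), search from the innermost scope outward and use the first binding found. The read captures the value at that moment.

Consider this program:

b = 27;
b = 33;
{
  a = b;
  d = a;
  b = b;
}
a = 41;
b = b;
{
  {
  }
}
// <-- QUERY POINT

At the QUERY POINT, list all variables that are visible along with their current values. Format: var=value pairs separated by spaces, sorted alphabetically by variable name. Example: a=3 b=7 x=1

Answer: a=41 b=33

Derivation:
Step 1: declare b=27 at depth 0
Step 2: declare b=33 at depth 0
Step 3: enter scope (depth=1)
Step 4: declare a=(read b)=33 at depth 1
Step 5: declare d=(read a)=33 at depth 1
Step 6: declare b=(read b)=33 at depth 1
Step 7: exit scope (depth=0)
Step 8: declare a=41 at depth 0
Step 9: declare b=(read b)=33 at depth 0
Step 10: enter scope (depth=1)
Step 11: enter scope (depth=2)
Step 12: exit scope (depth=1)
Step 13: exit scope (depth=0)
Visible at query point: a=41 b=33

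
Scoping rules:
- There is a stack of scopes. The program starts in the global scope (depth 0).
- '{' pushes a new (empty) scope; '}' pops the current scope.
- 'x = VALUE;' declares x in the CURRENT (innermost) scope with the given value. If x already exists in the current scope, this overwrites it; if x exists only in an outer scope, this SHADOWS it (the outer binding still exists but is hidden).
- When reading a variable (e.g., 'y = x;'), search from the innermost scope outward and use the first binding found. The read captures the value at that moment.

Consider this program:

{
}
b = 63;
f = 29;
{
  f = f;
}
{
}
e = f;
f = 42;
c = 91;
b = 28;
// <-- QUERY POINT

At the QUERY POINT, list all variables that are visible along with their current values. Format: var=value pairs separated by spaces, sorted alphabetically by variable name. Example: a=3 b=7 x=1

Answer: b=28 c=91 e=29 f=42

Derivation:
Step 1: enter scope (depth=1)
Step 2: exit scope (depth=0)
Step 3: declare b=63 at depth 0
Step 4: declare f=29 at depth 0
Step 5: enter scope (depth=1)
Step 6: declare f=(read f)=29 at depth 1
Step 7: exit scope (depth=0)
Step 8: enter scope (depth=1)
Step 9: exit scope (depth=0)
Step 10: declare e=(read f)=29 at depth 0
Step 11: declare f=42 at depth 0
Step 12: declare c=91 at depth 0
Step 13: declare b=28 at depth 0
Visible at query point: b=28 c=91 e=29 f=42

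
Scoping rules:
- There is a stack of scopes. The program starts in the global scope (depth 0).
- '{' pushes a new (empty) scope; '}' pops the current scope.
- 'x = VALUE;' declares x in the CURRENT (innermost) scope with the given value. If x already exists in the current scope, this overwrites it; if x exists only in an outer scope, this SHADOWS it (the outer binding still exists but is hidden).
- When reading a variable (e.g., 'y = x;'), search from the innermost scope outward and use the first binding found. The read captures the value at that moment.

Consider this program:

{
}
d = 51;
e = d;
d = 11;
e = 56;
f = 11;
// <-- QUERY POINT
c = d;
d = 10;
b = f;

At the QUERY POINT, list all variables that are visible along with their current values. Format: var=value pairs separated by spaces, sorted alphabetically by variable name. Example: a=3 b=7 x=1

Answer: d=11 e=56 f=11

Derivation:
Step 1: enter scope (depth=1)
Step 2: exit scope (depth=0)
Step 3: declare d=51 at depth 0
Step 4: declare e=(read d)=51 at depth 0
Step 5: declare d=11 at depth 0
Step 6: declare e=56 at depth 0
Step 7: declare f=11 at depth 0
Visible at query point: d=11 e=56 f=11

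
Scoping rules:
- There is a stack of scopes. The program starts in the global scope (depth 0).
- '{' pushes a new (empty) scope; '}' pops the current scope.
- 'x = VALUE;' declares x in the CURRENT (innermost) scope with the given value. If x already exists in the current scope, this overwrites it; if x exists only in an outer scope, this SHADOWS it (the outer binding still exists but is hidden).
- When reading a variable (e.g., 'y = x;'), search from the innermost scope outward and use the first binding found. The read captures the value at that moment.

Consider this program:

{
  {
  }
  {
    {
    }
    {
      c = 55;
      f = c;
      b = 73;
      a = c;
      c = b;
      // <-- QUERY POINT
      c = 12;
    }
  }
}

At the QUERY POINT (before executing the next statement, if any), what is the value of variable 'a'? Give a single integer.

Answer: 55

Derivation:
Step 1: enter scope (depth=1)
Step 2: enter scope (depth=2)
Step 3: exit scope (depth=1)
Step 4: enter scope (depth=2)
Step 5: enter scope (depth=3)
Step 6: exit scope (depth=2)
Step 7: enter scope (depth=3)
Step 8: declare c=55 at depth 3
Step 9: declare f=(read c)=55 at depth 3
Step 10: declare b=73 at depth 3
Step 11: declare a=(read c)=55 at depth 3
Step 12: declare c=(read b)=73 at depth 3
Visible at query point: a=55 b=73 c=73 f=55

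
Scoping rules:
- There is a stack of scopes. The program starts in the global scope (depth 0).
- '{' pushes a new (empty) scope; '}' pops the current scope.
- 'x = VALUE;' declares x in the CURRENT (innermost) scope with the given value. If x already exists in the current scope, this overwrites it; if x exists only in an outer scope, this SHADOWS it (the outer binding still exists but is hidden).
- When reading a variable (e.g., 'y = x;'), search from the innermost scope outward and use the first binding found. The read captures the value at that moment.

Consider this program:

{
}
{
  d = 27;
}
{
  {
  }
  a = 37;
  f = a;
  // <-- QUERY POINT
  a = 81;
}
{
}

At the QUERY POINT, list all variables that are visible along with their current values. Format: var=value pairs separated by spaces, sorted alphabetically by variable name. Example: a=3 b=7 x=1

Answer: a=37 f=37

Derivation:
Step 1: enter scope (depth=1)
Step 2: exit scope (depth=0)
Step 3: enter scope (depth=1)
Step 4: declare d=27 at depth 1
Step 5: exit scope (depth=0)
Step 6: enter scope (depth=1)
Step 7: enter scope (depth=2)
Step 8: exit scope (depth=1)
Step 9: declare a=37 at depth 1
Step 10: declare f=(read a)=37 at depth 1
Visible at query point: a=37 f=37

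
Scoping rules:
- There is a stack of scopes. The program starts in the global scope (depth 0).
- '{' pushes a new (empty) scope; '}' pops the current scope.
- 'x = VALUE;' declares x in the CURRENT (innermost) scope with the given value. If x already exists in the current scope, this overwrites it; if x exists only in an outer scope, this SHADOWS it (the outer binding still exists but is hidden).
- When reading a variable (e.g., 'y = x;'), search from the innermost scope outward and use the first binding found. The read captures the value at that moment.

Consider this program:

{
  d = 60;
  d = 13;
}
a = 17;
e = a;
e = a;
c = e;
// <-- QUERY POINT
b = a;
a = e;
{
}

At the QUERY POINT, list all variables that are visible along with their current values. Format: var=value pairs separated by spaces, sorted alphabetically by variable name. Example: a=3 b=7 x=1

Step 1: enter scope (depth=1)
Step 2: declare d=60 at depth 1
Step 3: declare d=13 at depth 1
Step 4: exit scope (depth=0)
Step 5: declare a=17 at depth 0
Step 6: declare e=(read a)=17 at depth 0
Step 7: declare e=(read a)=17 at depth 0
Step 8: declare c=(read e)=17 at depth 0
Visible at query point: a=17 c=17 e=17

Answer: a=17 c=17 e=17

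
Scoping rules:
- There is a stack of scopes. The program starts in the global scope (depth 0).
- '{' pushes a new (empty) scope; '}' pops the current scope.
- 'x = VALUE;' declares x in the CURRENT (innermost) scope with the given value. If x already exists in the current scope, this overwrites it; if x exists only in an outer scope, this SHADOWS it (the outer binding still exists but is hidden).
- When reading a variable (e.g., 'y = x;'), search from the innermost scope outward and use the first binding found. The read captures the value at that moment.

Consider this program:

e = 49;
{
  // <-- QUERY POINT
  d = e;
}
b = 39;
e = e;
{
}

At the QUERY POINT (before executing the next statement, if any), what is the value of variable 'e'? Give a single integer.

Step 1: declare e=49 at depth 0
Step 2: enter scope (depth=1)
Visible at query point: e=49

Answer: 49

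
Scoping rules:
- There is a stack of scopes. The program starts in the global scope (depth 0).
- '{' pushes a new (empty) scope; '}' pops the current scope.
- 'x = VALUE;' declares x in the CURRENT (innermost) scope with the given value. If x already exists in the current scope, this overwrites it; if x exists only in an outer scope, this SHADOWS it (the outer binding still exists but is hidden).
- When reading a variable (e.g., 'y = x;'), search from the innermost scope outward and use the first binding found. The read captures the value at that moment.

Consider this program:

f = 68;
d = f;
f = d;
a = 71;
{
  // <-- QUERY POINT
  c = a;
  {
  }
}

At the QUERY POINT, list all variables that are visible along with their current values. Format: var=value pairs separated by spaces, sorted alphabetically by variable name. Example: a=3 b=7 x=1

Step 1: declare f=68 at depth 0
Step 2: declare d=(read f)=68 at depth 0
Step 3: declare f=(read d)=68 at depth 0
Step 4: declare a=71 at depth 0
Step 5: enter scope (depth=1)
Visible at query point: a=71 d=68 f=68

Answer: a=71 d=68 f=68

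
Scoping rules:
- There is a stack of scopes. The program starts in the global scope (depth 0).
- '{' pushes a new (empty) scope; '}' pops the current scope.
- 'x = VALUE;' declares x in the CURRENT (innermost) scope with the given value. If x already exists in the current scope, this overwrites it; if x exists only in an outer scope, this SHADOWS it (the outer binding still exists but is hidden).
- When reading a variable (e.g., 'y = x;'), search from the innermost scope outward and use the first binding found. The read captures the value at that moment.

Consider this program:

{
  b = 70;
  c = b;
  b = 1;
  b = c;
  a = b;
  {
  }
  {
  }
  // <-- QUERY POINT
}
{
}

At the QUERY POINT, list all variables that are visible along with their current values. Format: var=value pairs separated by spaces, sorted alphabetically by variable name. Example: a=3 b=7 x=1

Answer: a=70 b=70 c=70

Derivation:
Step 1: enter scope (depth=1)
Step 2: declare b=70 at depth 1
Step 3: declare c=(read b)=70 at depth 1
Step 4: declare b=1 at depth 1
Step 5: declare b=(read c)=70 at depth 1
Step 6: declare a=(read b)=70 at depth 1
Step 7: enter scope (depth=2)
Step 8: exit scope (depth=1)
Step 9: enter scope (depth=2)
Step 10: exit scope (depth=1)
Visible at query point: a=70 b=70 c=70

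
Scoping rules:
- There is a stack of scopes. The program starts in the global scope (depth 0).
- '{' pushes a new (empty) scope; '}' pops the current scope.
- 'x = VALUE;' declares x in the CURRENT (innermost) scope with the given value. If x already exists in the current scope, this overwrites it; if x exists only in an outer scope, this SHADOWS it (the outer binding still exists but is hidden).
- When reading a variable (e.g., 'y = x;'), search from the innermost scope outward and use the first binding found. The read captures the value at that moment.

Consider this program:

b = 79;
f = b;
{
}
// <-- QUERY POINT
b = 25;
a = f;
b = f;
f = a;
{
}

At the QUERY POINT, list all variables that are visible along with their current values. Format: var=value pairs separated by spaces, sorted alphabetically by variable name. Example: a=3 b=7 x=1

Answer: b=79 f=79

Derivation:
Step 1: declare b=79 at depth 0
Step 2: declare f=(read b)=79 at depth 0
Step 3: enter scope (depth=1)
Step 4: exit scope (depth=0)
Visible at query point: b=79 f=79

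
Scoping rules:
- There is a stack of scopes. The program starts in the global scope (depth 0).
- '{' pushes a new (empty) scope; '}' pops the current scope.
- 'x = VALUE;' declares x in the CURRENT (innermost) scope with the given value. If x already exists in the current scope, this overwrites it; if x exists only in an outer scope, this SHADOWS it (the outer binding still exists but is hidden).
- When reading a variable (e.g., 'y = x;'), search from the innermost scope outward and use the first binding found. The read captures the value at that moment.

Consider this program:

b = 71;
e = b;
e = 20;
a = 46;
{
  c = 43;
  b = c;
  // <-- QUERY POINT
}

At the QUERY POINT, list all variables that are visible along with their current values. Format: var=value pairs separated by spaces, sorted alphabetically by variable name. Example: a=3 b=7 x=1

Step 1: declare b=71 at depth 0
Step 2: declare e=(read b)=71 at depth 0
Step 3: declare e=20 at depth 0
Step 4: declare a=46 at depth 0
Step 5: enter scope (depth=1)
Step 6: declare c=43 at depth 1
Step 7: declare b=(read c)=43 at depth 1
Visible at query point: a=46 b=43 c=43 e=20

Answer: a=46 b=43 c=43 e=20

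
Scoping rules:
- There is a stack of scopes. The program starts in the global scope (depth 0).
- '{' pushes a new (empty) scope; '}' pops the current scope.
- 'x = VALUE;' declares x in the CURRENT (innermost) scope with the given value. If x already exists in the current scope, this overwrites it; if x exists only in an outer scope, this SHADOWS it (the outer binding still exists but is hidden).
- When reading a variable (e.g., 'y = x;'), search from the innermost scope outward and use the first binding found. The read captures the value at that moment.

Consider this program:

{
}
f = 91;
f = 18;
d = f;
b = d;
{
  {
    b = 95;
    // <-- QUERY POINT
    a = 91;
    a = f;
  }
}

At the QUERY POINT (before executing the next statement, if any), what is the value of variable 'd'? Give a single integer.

Answer: 18

Derivation:
Step 1: enter scope (depth=1)
Step 2: exit scope (depth=0)
Step 3: declare f=91 at depth 0
Step 4: declare f=18 at depth 0
Step 5: declare d=(read f)=18 at depth 0
Step 6: declare b=(read d)=18 at depth 0
Step 7: enter scope (depth=1)
Step 8: enter scope (depth=2)
Step 9: declare b=95 at depth 2
Visible at query point: b=95 d=18 f=18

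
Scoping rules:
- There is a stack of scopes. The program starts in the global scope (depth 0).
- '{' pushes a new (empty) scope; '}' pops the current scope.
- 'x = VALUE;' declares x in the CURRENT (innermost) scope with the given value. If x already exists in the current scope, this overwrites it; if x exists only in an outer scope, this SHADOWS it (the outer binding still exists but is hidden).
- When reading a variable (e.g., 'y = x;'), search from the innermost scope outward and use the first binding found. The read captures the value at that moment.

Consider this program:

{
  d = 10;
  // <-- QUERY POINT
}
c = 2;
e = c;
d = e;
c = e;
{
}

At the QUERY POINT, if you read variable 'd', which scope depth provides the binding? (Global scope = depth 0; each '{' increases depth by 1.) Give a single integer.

Answer: 1

Derivation:
Step 1: enter scope (depth=1)
Step 2: declare d=10 at depth 1
Visible at query point: d=10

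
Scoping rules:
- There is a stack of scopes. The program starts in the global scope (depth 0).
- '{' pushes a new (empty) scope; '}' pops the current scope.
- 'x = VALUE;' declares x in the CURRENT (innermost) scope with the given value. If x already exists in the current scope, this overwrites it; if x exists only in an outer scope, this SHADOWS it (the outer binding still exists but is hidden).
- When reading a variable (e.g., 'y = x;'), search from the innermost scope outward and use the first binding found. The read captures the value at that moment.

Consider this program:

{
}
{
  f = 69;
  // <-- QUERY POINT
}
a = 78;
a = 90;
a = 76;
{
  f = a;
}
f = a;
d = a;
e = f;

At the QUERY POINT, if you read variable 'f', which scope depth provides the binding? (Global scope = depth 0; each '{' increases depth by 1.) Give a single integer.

Answer: 1

Derivation:
Step 1: enter scope (depth=1)
Step 2: exit scope (depth=0)
Step 3: enter scope (depth=1)
Step 4: declare f=69 at depth 1
Visible at query point: f=69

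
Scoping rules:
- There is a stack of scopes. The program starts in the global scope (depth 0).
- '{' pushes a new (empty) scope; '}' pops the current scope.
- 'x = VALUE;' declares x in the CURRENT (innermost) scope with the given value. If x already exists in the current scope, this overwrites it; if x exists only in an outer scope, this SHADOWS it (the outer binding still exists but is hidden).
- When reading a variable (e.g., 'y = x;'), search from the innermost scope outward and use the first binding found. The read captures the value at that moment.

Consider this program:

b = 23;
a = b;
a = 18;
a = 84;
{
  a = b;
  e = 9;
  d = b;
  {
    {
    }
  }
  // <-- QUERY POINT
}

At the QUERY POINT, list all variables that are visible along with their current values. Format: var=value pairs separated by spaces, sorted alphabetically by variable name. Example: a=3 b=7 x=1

Answer: a=23 b=23 d=23 e=9

Derivation:
Step 1: declare b=23 at depth 0
Step 2: declare a=(read b)=23 at depth 0
Step 3: declare a=18 at depth 0
Step 4: declare a=84 at depth 0
Step 5: enter scope (depth=1)
Step 6: declare a=(read b)=23 at depth 1
Step 7: declare e=9 at depth 1
Step 8: declare d=(read b)=23 at depth 1
Step 9: enter scope (depth=2)
Step 10: enter scope (depth=3)
Step 11: exit scope (depth=2)
Step 12: exit scope (depth=1)
Visible at query point: a=23 b=23 d=23 e=9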